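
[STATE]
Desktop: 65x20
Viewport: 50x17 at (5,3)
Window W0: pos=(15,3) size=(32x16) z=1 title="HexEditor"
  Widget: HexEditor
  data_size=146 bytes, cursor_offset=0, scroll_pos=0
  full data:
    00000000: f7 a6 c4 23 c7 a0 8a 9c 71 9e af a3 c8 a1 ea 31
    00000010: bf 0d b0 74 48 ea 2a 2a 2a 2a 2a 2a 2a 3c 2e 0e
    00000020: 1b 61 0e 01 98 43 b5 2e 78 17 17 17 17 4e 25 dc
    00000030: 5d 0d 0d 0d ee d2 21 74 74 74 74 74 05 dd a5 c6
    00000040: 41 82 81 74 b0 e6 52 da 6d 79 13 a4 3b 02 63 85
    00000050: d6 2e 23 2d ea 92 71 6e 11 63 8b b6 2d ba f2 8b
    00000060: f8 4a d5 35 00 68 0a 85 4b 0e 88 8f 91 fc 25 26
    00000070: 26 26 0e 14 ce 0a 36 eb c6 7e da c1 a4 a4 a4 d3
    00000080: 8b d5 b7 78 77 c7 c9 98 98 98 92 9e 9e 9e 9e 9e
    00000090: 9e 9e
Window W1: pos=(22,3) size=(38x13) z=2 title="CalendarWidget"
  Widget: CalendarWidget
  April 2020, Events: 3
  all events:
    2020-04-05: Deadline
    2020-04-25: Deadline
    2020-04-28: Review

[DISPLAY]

          ┏━━━━━━┏━━━━━━━━━━━━━━━━━━━━━━━━━━━━━━━━
          ┃ HexEd┃ CalendarWidget                 
          ┠──────┠────────────────────────────────
          ┃000000┃             April 2020         
          ┃000000┃Mo Tu We Th Fr Sa Su            
          ┃000000┃       1  2  3  4  5*           
          ┃000000┃ 6  7  8  9 10 11 12            
          ┃000000┃13 14 15 16 17 18 19            
          ┃000000┃20 21 22 23 24 25* 26           
          ┃000000┃27 28* 29 30                    
          ┃000000┃                                
          ┃000000┃                                
          ┃000000┗━━━━━━━━━━━━━━━━━━━━━━━━━━━━━━━━
          ┃                              ┃        
          ┃                              ┃        
          ┗━━━━━━━━━━━━━━━━━━━━━━━━━━━━━━┛        
                                                  


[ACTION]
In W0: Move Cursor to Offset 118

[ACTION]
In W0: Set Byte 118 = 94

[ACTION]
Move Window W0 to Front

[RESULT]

          ┏━━━━━━━━━━━━━━━━━━━━━━━━━━━━━━┓━━━━━━━━
          ┃ HexEditor                    ┃        
          ┠──────────────────────────────┨────────
          ┃00000000  f7 a6 c4 23 c7 a0 8a┃        
          ┃00000010  bf 0d b0 74 48 ea 2a┃        
          ┃00000020  1b 61 0e 01 98 43 b5┃        
          ┃00000030  5d 0d 0d 0d ee d2 21┃        
          ┃00000040  41 82 81 74 b0 e6 52┃        
          ┃00000050  d6 2e 23 2d ea 92 71┃        
          ┃00000060  f8 4a d5 35 00 68 0a┃        
          ┃00000070  26 26 0e 14 ce 0a 94┃        
          ┃00000080  8b d5 b7 78 77 c7 c9┃        
          ┃00000090  9e 9e               ┃━━━━━━━━
          ┃                              ┃        
          ┃                              ┃        
          ┗━━━━━━━━━━━━━━━━━━━━━━━━━━━━━━┛        
                                                  


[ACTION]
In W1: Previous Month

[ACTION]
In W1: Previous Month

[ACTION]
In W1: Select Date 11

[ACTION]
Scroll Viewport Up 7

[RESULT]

                                                  
                                                  
                                                  
          ┏━━━━━━━━━━━━━━━━━━━━━━━━━━━━━━┓━━━━━━━━
          ┃ HexEditor                    ┃        
          ┠──────────────────────────────┨────────
          ┃00000000  f7 a6 c4 23 c7 a0 8a┃        
          ┃00000010  bf 0d b0 74 48 ea 2a┃        
          ┃00000020  1b 61 0e 01 98 43 b5┃        
          ┃00000030  5d 0d 0d 0d ee d2 21┃        
          ┃00000040  41 82 81 74 b0 e6 52┃        
          ┃00000050  d6 2e 23 2d ea 92 71┃        
          ┃00000060  f8 4a d5 35 00 68 0a┃        
          ┃00000070  26 26 0e 14 ce 0a 94┃        
          ┃00000080  8b d5 b7 78 77 c7 c9┃        
          ┃00000090  9e 9e               ┃━━━━━━━━
          ┃                              ┃        


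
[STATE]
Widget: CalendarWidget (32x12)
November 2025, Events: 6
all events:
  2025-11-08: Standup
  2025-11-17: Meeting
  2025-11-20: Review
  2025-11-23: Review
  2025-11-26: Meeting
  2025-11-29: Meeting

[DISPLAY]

         November 2025          
Mo Tu We Th Fr Sa Su            
                1  2            
 3  4  5  6  7  8*  9           
10 11 12 13 14 15 16            
17* 18 19 20* 21 22 23*         
24 25 26* 27 28 29* 30          
                                
                                
                                
                                
                                


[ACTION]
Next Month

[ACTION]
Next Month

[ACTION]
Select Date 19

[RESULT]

          January 2026          
Mo Tu We Th Fr Sa Su            
          1  2  3  4            
 5  6  7  8  9 10 11            
12 13 14 15 16 17 18            
[19] 20 21 22 23 24 25          
26 27 28 29 30 31               
                                
                                
                                
                                
                                


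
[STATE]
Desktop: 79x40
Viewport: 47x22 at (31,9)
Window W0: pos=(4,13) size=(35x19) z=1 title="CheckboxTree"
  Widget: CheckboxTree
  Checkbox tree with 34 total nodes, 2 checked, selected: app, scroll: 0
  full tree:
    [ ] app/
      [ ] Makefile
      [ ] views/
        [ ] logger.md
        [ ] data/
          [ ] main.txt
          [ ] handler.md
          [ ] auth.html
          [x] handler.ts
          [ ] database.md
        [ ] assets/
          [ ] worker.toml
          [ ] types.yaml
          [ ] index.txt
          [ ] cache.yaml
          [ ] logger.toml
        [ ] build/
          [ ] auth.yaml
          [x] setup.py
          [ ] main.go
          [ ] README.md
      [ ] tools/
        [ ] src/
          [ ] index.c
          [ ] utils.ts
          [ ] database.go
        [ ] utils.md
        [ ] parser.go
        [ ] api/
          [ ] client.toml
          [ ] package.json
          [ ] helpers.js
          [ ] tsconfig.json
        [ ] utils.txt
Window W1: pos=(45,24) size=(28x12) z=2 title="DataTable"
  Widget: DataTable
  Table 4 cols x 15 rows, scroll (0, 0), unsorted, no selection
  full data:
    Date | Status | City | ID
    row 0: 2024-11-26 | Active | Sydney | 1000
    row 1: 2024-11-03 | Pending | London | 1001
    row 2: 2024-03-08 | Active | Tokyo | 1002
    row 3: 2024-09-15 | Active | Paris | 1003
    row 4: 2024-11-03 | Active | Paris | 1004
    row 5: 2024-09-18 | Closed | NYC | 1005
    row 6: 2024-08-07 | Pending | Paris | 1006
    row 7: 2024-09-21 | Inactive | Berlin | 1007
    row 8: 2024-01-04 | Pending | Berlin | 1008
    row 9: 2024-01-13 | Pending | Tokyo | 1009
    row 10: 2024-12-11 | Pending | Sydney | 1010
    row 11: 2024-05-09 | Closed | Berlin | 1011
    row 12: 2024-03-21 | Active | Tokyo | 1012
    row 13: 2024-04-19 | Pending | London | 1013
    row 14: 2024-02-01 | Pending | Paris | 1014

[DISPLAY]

                                               
                                               
                                               
                                               
━━━━━━━┓                                       
       ┃                                       
───────┨                                       
       ┃                                       
       ┃                                       
       ┃                                       
       ┃                                       
       ┃                                       
       ┃                                       
       ┃                                       
       ┃                                       
       ┃      ┏━━━━━━━━━━━━━━━━━━━━━━━━━━┓     
       ┃      ┃ DataTable                ┃     
       ┃      ┠──────────────────────────┨     
       ┃      ┃Date      │Status  │City  ┃     
       ┃      ┃──────────┼────────┼──────┃     
       ┃      ┃2024-11-26│Active  │Sydney┃     
       ┃      ┃2024-11-03│Pending │London┃     


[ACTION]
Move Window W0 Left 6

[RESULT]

                                               
                                               
                                               
                                               
━━━┓                                           
   ┃                                           
───┨                                           
   ┃                                           
   ┃                                           
   ┃                                           
   ┃                                           
   ┃                                           
   ┃                                           
   ┃                                           
   ┃                                           
   ┃          ┏━━━━━━━━━━━━━━━━━━━━━━━━━━┓     
   ┃          ┃ DataTable                ┃     
   ┃          ┠──────────────────────────┨     
   ┃          ┃Date      │Status  │City  ┃     
   ┃          ┃──────────┼────────┼──────┃     
   ┃          ┃2024-11-26│Active  │Sydney┃     
   ┃          ┃2024-11-03│Pending │London┃     


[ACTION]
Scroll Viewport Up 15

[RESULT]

                                               
                                               
                                               
                                               
                                               
                                               
                                               
                                               
                                               
                                               
                                               
                                               
                                               
━━━┓                                           
   ┃                                           
───┨                                           
   ┃                                           
   ┃                                           
   ┃                                           
   ┃                                           
   ┃                                           
   ┃                                           


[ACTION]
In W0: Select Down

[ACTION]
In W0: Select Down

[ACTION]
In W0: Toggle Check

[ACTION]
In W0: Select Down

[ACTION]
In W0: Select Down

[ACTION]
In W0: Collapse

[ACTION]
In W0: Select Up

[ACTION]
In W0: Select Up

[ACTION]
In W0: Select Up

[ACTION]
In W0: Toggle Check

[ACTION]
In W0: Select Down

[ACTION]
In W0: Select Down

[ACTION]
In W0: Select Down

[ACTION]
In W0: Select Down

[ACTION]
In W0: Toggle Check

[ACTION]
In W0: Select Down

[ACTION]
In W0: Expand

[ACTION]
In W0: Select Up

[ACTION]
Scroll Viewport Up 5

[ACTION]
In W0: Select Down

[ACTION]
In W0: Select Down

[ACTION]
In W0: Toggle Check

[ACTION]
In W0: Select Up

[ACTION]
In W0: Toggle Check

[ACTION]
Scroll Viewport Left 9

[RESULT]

                                               
                                               
                                               
                                               
                                               
                                               
                                               
                                               
                                               
                                               
                                               
                                               
                                               
━━━━━━━━━━━━┓                                  
            ┃                                  
────────────┨                                  
            ┃                                  
            ┃                                  
            ┃                                  
            ┃                                  
            ┃                                  
            ┃                                  


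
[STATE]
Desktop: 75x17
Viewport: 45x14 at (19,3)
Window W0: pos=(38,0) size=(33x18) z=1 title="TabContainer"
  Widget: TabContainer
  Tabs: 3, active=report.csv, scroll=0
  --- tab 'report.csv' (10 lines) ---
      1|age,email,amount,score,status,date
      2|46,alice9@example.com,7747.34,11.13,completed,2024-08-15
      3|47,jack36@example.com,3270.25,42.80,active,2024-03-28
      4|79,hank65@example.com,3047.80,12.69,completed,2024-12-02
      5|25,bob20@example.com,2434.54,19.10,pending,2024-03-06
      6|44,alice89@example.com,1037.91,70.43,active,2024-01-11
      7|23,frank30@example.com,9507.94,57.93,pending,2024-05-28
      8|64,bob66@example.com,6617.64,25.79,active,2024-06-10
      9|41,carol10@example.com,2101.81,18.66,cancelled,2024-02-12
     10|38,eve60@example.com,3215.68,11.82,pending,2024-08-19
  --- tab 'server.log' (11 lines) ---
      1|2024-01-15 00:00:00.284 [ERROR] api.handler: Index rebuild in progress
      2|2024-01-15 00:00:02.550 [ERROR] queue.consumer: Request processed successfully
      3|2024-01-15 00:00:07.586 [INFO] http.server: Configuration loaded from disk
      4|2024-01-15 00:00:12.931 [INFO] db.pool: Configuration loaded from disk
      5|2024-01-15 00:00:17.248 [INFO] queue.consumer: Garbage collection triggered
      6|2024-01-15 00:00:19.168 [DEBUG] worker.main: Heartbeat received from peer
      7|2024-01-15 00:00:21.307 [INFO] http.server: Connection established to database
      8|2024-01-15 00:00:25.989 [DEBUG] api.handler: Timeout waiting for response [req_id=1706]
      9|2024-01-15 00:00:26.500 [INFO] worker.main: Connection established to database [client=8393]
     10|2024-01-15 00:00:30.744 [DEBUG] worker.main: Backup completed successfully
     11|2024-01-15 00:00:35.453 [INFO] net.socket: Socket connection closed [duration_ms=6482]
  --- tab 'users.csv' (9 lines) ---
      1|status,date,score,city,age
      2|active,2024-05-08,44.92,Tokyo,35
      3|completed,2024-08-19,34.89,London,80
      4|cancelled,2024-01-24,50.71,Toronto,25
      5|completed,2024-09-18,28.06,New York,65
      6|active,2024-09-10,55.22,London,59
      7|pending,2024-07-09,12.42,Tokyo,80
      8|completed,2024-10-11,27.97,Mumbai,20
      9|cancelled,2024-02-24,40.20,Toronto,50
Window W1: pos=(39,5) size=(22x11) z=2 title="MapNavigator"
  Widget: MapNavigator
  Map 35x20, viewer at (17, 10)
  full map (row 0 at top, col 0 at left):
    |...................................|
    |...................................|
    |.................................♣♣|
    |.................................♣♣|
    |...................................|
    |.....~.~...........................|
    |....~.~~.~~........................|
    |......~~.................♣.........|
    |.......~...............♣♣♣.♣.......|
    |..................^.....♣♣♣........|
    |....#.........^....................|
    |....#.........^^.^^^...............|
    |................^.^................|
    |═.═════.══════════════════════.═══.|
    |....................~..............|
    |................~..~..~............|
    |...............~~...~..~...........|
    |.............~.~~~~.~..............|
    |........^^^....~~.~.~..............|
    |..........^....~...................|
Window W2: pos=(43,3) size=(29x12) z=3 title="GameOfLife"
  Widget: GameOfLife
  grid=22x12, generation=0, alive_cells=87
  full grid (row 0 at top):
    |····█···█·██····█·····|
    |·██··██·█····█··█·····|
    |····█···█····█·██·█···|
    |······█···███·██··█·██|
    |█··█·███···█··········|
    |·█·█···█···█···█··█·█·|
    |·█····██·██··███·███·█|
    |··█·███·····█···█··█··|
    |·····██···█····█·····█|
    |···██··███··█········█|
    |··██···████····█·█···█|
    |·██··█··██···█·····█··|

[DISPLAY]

                   ┃[rep┏━━━━━━━━━━━━━━━━━━━━
                   ┃────┃ GameOfLife         
                   ┃┏━━━┠────────────────────
                   ┃┃ Ma┃Gen: 0              
                   ┃┠───┃····█···█····█·██·█·
                   ┃┃~..┃······█···███·██··█·
                   ┃┃~..┃█··█·███···█········
                   ┃┃...┃·█·█···█···█···█··█·
                   ┃┃...┃·█····██·██··███·███
                   ┃┃...┃··█·███·····█···█··█
                   ┃┃...┃·····██···█····█····
                   ┃┃.══┗━━━━━━━━━━━━━━━━━━━━
                   ┃┗━━━━━━━━━━━━━━━━━━━━┛   
                   ┃                         


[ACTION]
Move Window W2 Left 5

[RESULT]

                   ┏━━━━━━━━━━━━━━━━━━━━━━━━━
                   ┃ GameOfLife              
                   ┠─────────────────────────
                   ┃Gen: 0                   
                   ┃····█···█····█·██·█···   
                   ┃······█···███·██··█·██   
                   ┃█··█·███···█··········   
                   ┃·█·█···█···█···█··█·█·   
                   ┃·█····██·██··███·███·█   
                   ┃··█·███·····█···█··█··   
                   ┃·····██···█····█·····█   
                   ┗━━━━━━━━━━━━━━━━━━━━━━━━━
                   ┃┗━━━━━━━━━━━━━━━━━━━━┛   
                   ┃                         


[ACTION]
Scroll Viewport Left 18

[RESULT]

                                     ┏━━━━━━━
                                     ┃ GameOf
                                     ┠───────
                                     ┃Gen: 0 
                                     ┃····█··
                                     ┃······█
                                     ┃█··█·██
                                     ┃·█·█···
                                     ┃·█····█
                                     ┃··█·███
                                     ┃·····██
                                     ┗━━━━━━━
                                     ┃┗━━━━━━
                                     ┃       


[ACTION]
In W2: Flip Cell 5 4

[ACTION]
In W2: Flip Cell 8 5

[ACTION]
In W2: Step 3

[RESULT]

                                     ┏━━━━━━━
                                     ┃ GameOf
                                     ┠───────
                                     ┃Gen: 3 
                                     ┃···█···
                                     ┃···██··
                                     ┃██·····
                                     ┃···██·█
                                     ┃█·██···
                                     ┃·██····
                                     ┃··███·█
                                     ┗━━━━━━━
                                     ┃┗━━━━━━
                                     ┃       


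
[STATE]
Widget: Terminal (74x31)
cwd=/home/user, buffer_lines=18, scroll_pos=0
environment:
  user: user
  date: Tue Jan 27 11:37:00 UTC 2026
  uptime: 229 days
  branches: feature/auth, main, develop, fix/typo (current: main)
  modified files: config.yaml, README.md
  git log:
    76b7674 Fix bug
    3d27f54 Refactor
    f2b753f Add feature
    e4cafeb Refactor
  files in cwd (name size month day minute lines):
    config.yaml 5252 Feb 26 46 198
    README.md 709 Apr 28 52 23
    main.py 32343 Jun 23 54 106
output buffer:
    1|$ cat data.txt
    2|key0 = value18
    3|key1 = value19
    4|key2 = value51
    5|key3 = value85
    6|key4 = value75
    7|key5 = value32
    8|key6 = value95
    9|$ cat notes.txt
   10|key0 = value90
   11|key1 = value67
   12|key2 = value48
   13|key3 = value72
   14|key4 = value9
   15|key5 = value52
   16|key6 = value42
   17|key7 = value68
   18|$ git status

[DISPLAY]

$ cat data.txt                                                            
key0 = value18                                                            
key1 = value19                                                            
key2 = value51                                                            
key3 = value85                                                            
key4 = value75                                                            
key5 = value32                                                            
key6 = value95                                                            
$ cat notes.txt                                                           
key0 = value90                                                            
key1 = value67                                                            
key2 = value48                                                            
key3 = value72                                                            
key4 = value9                                                             
key5 = value52                                                            
key6 = value42                                                            
key7 = value68                                                            
$ git status                                                              
$ █                                                                       
                                                                          
                                                                          
                                                                          
                                                                          
                                                                          
                                                                          
                                                                          
                                                                          
                                                                          
                                                                          
                                                                          
                                                                          


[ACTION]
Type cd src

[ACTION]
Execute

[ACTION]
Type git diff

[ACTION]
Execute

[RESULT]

$ cat data.txt                                                            
key0 = value18                                                            
key1 = value19                                                            
key2 = value51                                                            
key3 = value85                                                            
key4 = value75                                                            
key5 = value32                                                            
key6 = value95                                                            
$ cat notes.txt                                                           
key0 = value90                                                            
key1 = value67                                                            
key2 = value48                                                            
key3 = value72                                                            
key4 = value9                                                             
key5 = value52                                                            
key6 = value42                                                            
key7 = value68                                                            
$ git status                                                              
$ cd src                                                                  
                                                                          
$ git diff                                                                
diff --git a/main.py b/main.py                                            
--- a/main.py                                                             
+++ b/main.py                                                             
@@ -1,3 +1,4 @@                                                           
+# updated                                                                
 import sys                                                               
$ █                                                                       
                                                                          
                                                                          
                                                                          


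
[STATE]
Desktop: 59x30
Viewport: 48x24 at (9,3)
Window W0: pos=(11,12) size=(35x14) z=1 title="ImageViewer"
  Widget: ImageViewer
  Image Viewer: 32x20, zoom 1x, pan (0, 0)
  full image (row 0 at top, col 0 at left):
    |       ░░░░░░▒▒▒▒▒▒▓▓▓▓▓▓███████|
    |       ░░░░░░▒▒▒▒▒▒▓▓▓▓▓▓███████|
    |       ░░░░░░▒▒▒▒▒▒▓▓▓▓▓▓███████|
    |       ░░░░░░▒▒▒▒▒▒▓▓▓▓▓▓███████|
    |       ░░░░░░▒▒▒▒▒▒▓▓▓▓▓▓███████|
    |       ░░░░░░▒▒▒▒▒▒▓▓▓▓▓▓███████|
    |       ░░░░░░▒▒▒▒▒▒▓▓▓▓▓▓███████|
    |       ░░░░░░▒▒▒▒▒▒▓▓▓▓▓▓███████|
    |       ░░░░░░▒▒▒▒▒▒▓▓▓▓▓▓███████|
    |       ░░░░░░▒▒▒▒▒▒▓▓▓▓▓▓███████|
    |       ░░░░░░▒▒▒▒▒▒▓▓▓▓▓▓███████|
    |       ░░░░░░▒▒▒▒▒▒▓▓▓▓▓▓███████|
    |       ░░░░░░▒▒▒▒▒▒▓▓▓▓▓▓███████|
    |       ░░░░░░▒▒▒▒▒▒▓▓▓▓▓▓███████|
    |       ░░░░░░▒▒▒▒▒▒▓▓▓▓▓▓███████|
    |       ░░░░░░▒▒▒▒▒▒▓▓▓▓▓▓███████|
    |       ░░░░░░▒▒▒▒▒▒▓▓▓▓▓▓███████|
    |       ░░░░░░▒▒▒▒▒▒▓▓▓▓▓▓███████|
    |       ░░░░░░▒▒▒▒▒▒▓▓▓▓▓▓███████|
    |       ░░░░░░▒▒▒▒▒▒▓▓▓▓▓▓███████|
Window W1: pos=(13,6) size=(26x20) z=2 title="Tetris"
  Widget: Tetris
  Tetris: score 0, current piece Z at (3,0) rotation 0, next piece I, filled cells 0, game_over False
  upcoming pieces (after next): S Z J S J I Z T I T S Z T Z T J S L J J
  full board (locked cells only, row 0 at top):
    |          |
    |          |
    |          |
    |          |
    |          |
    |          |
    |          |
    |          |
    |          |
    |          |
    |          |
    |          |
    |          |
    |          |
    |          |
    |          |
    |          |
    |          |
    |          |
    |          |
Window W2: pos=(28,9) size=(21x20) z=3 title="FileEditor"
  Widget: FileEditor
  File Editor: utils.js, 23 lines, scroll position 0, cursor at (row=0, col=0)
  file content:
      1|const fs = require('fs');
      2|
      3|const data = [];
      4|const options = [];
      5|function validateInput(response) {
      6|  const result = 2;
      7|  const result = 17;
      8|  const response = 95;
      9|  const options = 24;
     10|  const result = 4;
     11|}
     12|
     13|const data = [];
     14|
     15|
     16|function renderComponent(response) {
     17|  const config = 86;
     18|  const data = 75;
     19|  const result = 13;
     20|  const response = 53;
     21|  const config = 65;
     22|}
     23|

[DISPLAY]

                                                
                                                
                                                
    ┏━━━━━━━━━━━━━━━━━━━━━━━━┓                  
    ┃ Tetris                 ┃                  
    ┠────────────────────────┨                  
    ┃          │Nex┏━━━━━━━━━━━━━━━━━━━┓        
    ┃          │███┃ FileEditor        ┃        
    ┃          │   ┠───────────────────┨        
  ┏━┃          │   ┃█onst fs = require▲┃        
  ┃ ┃          │   ┃                  █┃        
  ┠─┃          │   ┃const data = [];  ░┃        
  ┃ ┃          │Sco┃const options = []░┃        
  ┃ ┃          │0  ┃function validateI░┃        
  ┃ ┃          │   ┃  const result = 2░┃        
  ┃ ┃          │   ┃  const result = 1░┃        
  ┃ ┃          │   ┃  const response =░┃        
  ┃ ┃          │   ┃  const options = ░┃        
  ┃ ┃          │   ┃  const result = 4░┃        
  ┃ ┃          │   ┃}                 ░┃        
  ┃ ┃          │   ┃                  ░┃        
  ┃ ┃          │   ┃const data = [];  ░┃        
  ┗━┗━━━━━━━━━━━━━━┃                  ░┃        
                   ┃                  ░┃        


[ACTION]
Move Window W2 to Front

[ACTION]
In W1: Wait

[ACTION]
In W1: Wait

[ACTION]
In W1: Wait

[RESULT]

                                                
                                                
                                                
    ┏━━━━━━━━━━━━━━━━━━━━━━━━┓                  
    ┃ Tetris                 ┃                  
    ┠────────────────────────┨                  
    ┃    ▓▓    │Nex┏━━━━━━━━━━━━━━━━━━━┓        
    ┃          │███┃ FileEditor        ┃        
    ┃          │   ┠───────────────────┨        
  ┏━┃          │   ┃█onst fs = require▲┃        
  ┃ ┃          │   ┃                  █┃        
  ┠─┃          │   ┃const data = [];  ░┃        
  ┃ ┃          │Sco┃const options = []░┃        
  ┃ ┃          │0  ┃function validateI░┃        
  ┃ ┃          │   ┃  const result = 2░┃        
  ┃ ┃          │   ┃  const result = 1░┃        
  ┃ ┃          │   ┃  const response =░┃        
  ┃ ┃          │   ┃  const options = ░┃        
  ┃ ┃          │   ┃  const result = 4░┃        
  ┃ ┃          │   ┃}                 ░┃        
  ┃ ┃          │   ┃                  ░┃        
  ┃ ┃          │   ┃const data = [];  ░┃        
  ┗━┗━━━━━━━━━━━━━━┃                  ░┃        
                   ┃                  ░┃        


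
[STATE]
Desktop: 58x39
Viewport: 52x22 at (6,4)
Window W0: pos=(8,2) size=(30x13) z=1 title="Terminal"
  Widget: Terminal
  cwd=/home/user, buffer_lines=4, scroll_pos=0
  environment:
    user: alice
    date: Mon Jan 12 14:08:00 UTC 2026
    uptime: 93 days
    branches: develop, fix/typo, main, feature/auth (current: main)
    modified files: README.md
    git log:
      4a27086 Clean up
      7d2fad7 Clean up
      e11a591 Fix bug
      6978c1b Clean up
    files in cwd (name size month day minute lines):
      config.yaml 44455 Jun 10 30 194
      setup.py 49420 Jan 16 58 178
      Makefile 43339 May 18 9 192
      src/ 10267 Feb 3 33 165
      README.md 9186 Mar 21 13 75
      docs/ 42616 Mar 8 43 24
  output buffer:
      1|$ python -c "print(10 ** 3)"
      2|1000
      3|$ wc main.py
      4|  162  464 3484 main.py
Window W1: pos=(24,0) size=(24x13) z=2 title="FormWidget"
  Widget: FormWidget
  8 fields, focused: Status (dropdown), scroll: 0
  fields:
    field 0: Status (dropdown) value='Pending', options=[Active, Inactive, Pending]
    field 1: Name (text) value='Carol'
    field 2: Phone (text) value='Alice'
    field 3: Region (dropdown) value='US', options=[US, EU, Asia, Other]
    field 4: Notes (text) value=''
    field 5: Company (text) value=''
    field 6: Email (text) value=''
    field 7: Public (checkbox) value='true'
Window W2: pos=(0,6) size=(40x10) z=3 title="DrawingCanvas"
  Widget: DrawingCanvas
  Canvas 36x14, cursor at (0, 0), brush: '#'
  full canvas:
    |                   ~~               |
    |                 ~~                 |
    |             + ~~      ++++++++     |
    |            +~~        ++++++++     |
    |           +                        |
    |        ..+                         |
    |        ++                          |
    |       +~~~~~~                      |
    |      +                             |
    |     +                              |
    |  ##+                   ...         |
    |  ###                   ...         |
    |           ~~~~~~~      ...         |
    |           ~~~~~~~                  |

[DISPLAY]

  ┠───────────────┃  Name:       [Carol ]┃          
  ┃$ python -c "pr┃  Phone:      [Alice ]┃          
━━━━━━━━━━━━━━━━━━━━━━━━━━━━━━━━━┓US   ▼]┃          
ingCanvas                        ┃      ]┃          
─────────────────────────────────┨      ]┃          
              ~~                 ┃      ]┃          
            ~~                   ┃x]     ┃          
        + ~~      ++++++++       ┃       ┃          
       +~~        ++++++++       ┃━━━━━━━┛          
      +                          ┃                  
   ..+                           ┃                  
━━━━━━━━━━━━━━━━━━━━━━━━━━━━━━━━━┛                  
                                                    
                                                    
                                                    
                                                    
                                                    
                                                    
                                                    
                                                    
                                                    
                                                    


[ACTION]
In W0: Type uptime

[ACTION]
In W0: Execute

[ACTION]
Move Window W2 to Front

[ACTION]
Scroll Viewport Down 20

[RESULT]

                                                    
                                                    
                                                    
                                                    
                                                    
                                                    
                                                    
                                                    
                                                    
                                                    
                                                    
                                                    
                                                    
                                                    
                                                    
                                                    
                                                    
                                                    
                                                    
                                                    
                                                    
                                                    


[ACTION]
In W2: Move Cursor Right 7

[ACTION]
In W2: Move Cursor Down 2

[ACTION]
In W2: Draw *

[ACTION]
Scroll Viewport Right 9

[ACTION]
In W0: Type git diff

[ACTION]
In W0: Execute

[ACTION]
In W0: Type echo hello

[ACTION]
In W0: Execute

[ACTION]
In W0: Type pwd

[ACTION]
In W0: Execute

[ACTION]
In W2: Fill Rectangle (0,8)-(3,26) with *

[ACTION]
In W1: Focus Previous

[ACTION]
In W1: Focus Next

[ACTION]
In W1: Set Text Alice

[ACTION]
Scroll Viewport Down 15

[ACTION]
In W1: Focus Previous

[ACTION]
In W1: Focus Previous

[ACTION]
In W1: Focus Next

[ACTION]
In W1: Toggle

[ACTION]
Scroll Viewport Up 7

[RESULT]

   *******************           ┃ ]     ┃          
  ********************++++       ┃       ┃          
   *******************++++       ┃━━━━━━━┛          
      +                          ┃                  
   ..+                           ┃                  
━━━━━━━━━━━━━━━━━━━━━━━━━━━━━━━━━┛                  
                                                    
                                                    
                                                    
                                                    
                                                    
                                                    
                                                    
                                                    
                                                    
                                                    
                                                    
                                                    
                                                    
                                                    
                                                    
                                                    


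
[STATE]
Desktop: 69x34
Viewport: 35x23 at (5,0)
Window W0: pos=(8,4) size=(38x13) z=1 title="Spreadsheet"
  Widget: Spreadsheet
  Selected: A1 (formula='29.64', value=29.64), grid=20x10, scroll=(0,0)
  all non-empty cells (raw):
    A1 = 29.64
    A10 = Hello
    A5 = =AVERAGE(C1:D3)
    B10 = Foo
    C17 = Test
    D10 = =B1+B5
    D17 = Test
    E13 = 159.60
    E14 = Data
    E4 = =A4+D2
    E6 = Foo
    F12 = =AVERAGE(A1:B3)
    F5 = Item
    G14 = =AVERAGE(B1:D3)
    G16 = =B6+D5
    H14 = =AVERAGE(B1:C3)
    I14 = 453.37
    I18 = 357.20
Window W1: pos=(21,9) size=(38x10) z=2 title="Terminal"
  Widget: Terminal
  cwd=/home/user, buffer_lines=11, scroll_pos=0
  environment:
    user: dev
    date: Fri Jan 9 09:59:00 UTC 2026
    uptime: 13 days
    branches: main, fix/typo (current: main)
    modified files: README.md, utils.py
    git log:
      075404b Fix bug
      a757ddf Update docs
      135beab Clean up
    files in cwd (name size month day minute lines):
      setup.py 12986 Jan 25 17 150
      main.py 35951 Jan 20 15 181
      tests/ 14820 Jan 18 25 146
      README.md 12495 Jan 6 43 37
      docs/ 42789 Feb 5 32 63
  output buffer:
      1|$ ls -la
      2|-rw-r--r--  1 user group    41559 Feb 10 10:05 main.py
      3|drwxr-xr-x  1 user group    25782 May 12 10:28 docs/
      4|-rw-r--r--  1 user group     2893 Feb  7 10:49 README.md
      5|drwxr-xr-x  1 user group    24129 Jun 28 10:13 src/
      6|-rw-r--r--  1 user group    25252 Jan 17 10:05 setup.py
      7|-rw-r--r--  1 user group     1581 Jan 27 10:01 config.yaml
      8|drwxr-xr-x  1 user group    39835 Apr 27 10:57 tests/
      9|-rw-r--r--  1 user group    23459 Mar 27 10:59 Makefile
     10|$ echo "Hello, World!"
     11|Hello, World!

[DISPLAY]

                                   
                                   
                                   
                                   
   ┏━━━━━━━━━━━━━━━━━━━━━━━━━━━━━━━
   ┃ Spreadsheet                   
   ┠───────────────────────────────
   ┃A1: 29.64                      
   ┃       A       B       C       
   ┃------------┏━━━━━━━━━━━━━━━━━━
   ┃  1  [29.64]┃ Terminal         
   ┃  2        0┠──────────────────
   ┃  3        0┃$ ls -la          
   ┃  4        0┃-rw-r--r--  1 user
   ┃  5        0┃drwxr-xr-x  1 user
   ┃  6        0┃-rw-r--r--  1 user
   ┗━━━━━━━━━━━━┃drwxr-xr-x  1 user
                ┃-rw-r--r--  1 user
                ┗━━━━━━━━━━━━━━━━━━
                                   
                                   
                                   
                                   


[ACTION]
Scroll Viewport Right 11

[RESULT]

                                   
                                   
                                   
                                   
━━━━━━━━━━━━━━━━━━━━━━━━━━━━━┓     
sheet                        ┃     
─────────────────────────────┨     
64                           ┃     
A       B       C       D    ┃     
-----┏━━━━━━━━━━━━━━━━━━━━━━━━━━━━━
9.64]┃ Terminal                    
    0┠─────────────────────────────
    0┃$ ls -la                     
    0┃-rw-r--r--  1 user group    4
    0┃drwxr-xr-x  1 user group    2
    0┃-rw-r--r--  1 user group     
━━━━━┃drwxr-xr-x  1 user group    2
     ┃-rw-r--r--  1 user group    2
     ┗━━━━━━━━━━━━━━━━━━━━━━━━━━━━━
                                   
                                   
                                   
                                   


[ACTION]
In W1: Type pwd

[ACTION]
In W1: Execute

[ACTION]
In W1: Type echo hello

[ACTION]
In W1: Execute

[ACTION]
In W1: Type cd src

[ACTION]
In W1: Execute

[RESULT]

                                   
                                   
                                   
                                   
━━━━━━━━━━━━━━━━━━━━━━━━━━━━━┓     
sheet                        ┃     
─────────────────────────────┨     
64                           ┃     
A       B       C       D    ┃     
-----┏━━━━━━━━━━━━━━━━━━━━━━━━━━━━━
9.64]┃ Terminal                    
    0┠─────────────────────────────
    0┃/home/user                   
    0┃$ echo hello                 
    0┃hello                        
    0┃$ cd src                     
━━━━━┃                             
     ┃$ █                          
     ┗━━━━━━━━━━━━━━━━━━━━━━━━━━━━━
                                   
                                   
                                   
                                   
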